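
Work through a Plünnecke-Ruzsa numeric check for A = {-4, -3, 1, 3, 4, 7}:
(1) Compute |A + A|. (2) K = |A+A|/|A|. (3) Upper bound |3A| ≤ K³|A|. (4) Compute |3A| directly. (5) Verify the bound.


|A| = 6.
Step 1: Compute A + A by enumerating all 36 pairs.
A + A = {-8, -7, -6, -3, -2, -1, 0, 1, 2, 3, 4, 5, 6, 7, 8, 10, 11, 14}, so |A + A| = 18.
Step 2: Doubling constant K = |A + A|/|A| = 18/6 = 18/6 ≈ 3.0000.
Step 3: Plünnecke-Ruzsa gives |3A| ≤ K³·|A| = (3.0000)³ · 6 ≈ 162.0000.
Step 4: Compute 3A = A + A + A directly by enumerating all triples (a,b,c) ∈ A³; |3A| = 30.
Step 5: Check 30 ≤ 162.0000? Yes ✓.

K = 18/6, Plünnecke-Ruzsa bound K³|A| ≈ 162.0000, |3A| = 30, inequality holds.


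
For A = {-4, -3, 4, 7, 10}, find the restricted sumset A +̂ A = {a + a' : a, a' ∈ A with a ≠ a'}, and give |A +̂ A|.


Restricted sumset: A +̂ A = {a + a' : a ∈ A, a' ∈ A, a ≠ a'}.
Equivalently, take A + A and drop any sum 2a that is achievable ONLY as a + a for a ∈ A (i.e. sums representable only with equal summands).
Enumerate pairs (a, a') with a < a' (symmetric, so each unordered pair gives one sum; this covers all a ≠ a'):
  -4 + -3 = -7
  -4 + 4 = 0
  -4 + 7 = 3
  -4 + 10 = 6
  -3 + 4 = 1
  -3 + 7 = 4
  -3 + 10 = 7
  4 + 7 = 11
  4 + 10 = 14
  7 + 10 = 17
Collected distinct sums: {-7, 0, 1, 3, 4, 6, 7, 11, 14, 17}
|A +̂ A| = 10
(Reference bound: |A +̂ A| ≥ 2|A| - 3 for |A| ≥ 2, with |A| = 5 giving ≥ 7.)

|A +̂ A| = 10


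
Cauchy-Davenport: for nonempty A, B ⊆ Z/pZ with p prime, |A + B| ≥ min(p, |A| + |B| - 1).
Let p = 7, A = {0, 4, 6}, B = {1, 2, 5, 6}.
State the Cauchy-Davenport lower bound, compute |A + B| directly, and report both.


Cauchy-Davenport: |A + B| ≥ min(p, |A| + |B| - 1) for A, B nonempty in Z/pZ.
|A| = 3, |B| = 4, p = 7.
CD lower bound = min(7, 3 + 4 - 1) = min(7, 6) = 6.
Compute A + B mod 7 directly:
a = 0: 0+1=1, 0+2=2, 0+5=5, 0+6=6
a = 4: 4+1=5, 4+2=6, 4+5=2, 4+6=3
a = 6: 6+1=0, 6+2=1, 6+5=4, 6+6=5
A + B = {0, 1, 2, 3, 4, 5, 6}, so |A + B| = 7.
Verify: 7 ≥ 6? Yes ✓.

CD lower bound = 6, actual |A + B| = 7.


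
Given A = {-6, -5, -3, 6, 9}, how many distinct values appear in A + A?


A + A = {a + a' : a, a' ∈ A}; |A| = 5.
General bounds: 2|A| - 1 ≤ |A + A| ≤ |A|(|A|+1)/2, i.e. 9 ≤ |A + A| ≤ 15.
Lower bound 2|A|-1 is attained iff A is an arithmetic progression.
Enumerate sums a + a' for a ≤ a' (symmetric, so this suffices):
a = -6: -6+-6=-12, -6+-5=-11, -6+-3=-9, -6+6=0, -6+9=3
a = -5: -5+-5=-10, -5+-3=-8, -5+6=1, -5+9=4
a = -3: -3+-3=-6, -3+6=3, -3+9=6
a = 6: 6+6=12, 6+9=15
a = 9: 9+9=18
Distinct sums: {-12, -11, -10, -9, -8, -6, 0, 1, 3, 4, 6, 12, 15, 18}
|A + A| = 14

|A + A| = 14


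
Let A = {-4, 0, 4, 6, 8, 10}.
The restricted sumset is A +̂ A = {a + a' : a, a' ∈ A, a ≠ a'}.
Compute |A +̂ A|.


Restricted sumset: A +̂ A = {a + a' : a ∈ A, a' ∈ A, a ≠ a'}.
Equivalently, take A + A and drop any sum 2a that is achievable ONLY as a + a for a ∈ A (i.e. sums representable only with equal summands).
Enumerate pairs (a, a') with a < a' (symmetric, so each unordered pair gives one sum; this covers all a ≠ a'):
  -4 + 0 = -4
  -4 + 4 = 0
  -4 + 6 = 2
  -4 + 8 = 4
  -4 + 10 = 6
  0 + 4 = 4
  0 + 6 = 6
  0 + 8 = 8
  0 + 10 = 10
  4 + 6 = 10
  4 + 8 = 12
  4 + 10 = 14
  6 + 8 = 14
  6 + 10 = 16
  8 + 10 = 18
Collected distinct sums: {-4, 0, 2, 4, 6, 8, 10, 12, 14, 16, 18}
|A +̂ A| = 11
(Reference bound: |A +̂ A| ≥ 2|A| - 3 for |A| ≥ 2, with |A| = 6 giving ≥ 9.)

|A +̂ A| = 11


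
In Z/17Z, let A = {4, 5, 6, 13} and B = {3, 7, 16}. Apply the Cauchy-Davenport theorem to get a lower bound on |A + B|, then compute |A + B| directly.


Cauchy-Davenport: |A + B| ≥ min(p, |A| + |B| - 1) for A, B nonempty in Z/pZ.
|A| = 4, |B| = 3, p = 17.
CD lower bound = min(17, 4 + 3 - 1) = min(17, 6) = 6.
Compute A + B mod 17 directly:
a = 4: 4+3=7, 4+7=11, 4+16=3
a = 5: 5+3=8, 5+7=12, 5+16=4
a = 6: 6+3=9, 6+7=13, 6+16=5
a = 13: 13+3=16, 13+7=3, 13+16=12
A + B = {3, 4, 5, 7, 8, 9, 11, 12, 13, 16}, so |A + B| = 10.
Verify: 10 ≥ 6? Yes ✓.

CD lower bound = 6, actual |A + B| = 10.


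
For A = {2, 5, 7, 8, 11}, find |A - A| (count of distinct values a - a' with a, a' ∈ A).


A - A = {a - a' : a, a' ∈ A}; |A| = 5.
Bounds: 2|A|-1 ≤ |A - A| ≤ |A|² - |A| + 1, i.e. 9 ≤ |A - A| ≤ 21.
Note: 0 ∈ A - A always (from a - a). The set is symmetric: if d ∈ A - A then -d ∈ A - A.
Enumerate nonzero differences d = a - a' with a > a' (then include -d):
Positive differences: {1, 2, 3, 4, 5, 6, 9}
Full difference set: {0} ∪ (positive diffs) ∪ (negative diffs).
|A - A| = 1 + 2·7 = 15 (matches direct enumeration: 15).

|A - A| = 15


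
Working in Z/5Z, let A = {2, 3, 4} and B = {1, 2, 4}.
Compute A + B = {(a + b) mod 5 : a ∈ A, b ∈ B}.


Work in Z/5Z: reduce every sum a + b modulo 5.
Enumerate all 9 pairs:
a = 2: 2+1=3, 2+2=4, 2+4=1
a = 3: 3+1=4, 3+2=0, 3+4=2
a = 4: 4+1=0, 4+2=1, 4+4=3
Distinct residues collected: {0, 1, 2, 3, 4}
|A + B| = 5 (out of 5 total residues).

A + B = {0, 1, 2, 3, 4}


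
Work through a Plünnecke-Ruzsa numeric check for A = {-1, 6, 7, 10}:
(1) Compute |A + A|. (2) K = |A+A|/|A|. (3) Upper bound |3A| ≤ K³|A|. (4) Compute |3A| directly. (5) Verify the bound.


|A| = 4.
Step 1: Compute A + A by enumerating all 16 pairs.
A + A = {-2, 5, 6, 9, 12, 13, 14, 16, 17, 20}, so |A + A| = 10.
Step 2: Doubling constant K = |A + A|/|A| = 10/4 = 10/4 ≈ 2.5000.
Step 3: Plünnecke-Ruzsa gives |3A| ≤ K³·|A| = (2.5000)³ · 4 ≈ 62.5000.
Step 4: Compute 3A = A + A + A directly by enumerating all triples (a,b,c) ∈ A³; |3A| = 19.
Step 5: Check 19 ≤ 62.5000? Yes ✓.

K = 10/4, Plünnecke-Ruzsa bound K³|A| ≈ 62.5000, |3A| = 19, inequality holds.


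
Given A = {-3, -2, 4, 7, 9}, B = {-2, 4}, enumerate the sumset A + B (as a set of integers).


A + B = {a + b : a ∈ A, b ∈ B}.
Enumerate all |A|·|B| = 5·2 = 10 pairs (a, b) and collect distinct sums.
a = -3: -3+-2=-5, -3+4=1
a = -2: -2+-2=-4, -2+4=2
a = 4: 4+-2=2, 4+4=8
a = 7: 7+-2=5, 7+4=11
a = 9: 9+-2=7, 9+4=13
Collecting distinct sums: A + B = {-5, -4, 1, 2, 5, 7, 8, 11, 13}
|A + B| = 9

A + B = {-5, -4, 1, 2, 5, 7, 8, 11, 13}


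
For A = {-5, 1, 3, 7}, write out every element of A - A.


A - A = {a - a' : a, a' ∈ A}.
Compute a - a' for each ordered pair (a, a'):
a = -5: -5--5=0, -5-1=-6, -5-3=-8, -5-7=-12
a = 1: 1--5=6, 1-1=0, 1-3=-2, 1-7=-6
a = 3: 3--5=8, 3-1=2, 3-3=0, 3-7=-4
a = 7: 7--5=12, 7-1=6, 7-3=4, 7-7=0
Collecting distinct values (and noting 0 appears from a-a):
A - A = {-12, -8, -6, -4, -2, 0, 2, 4, 6, 8, 12}
|A - A| = 11

A - A = {-12, -8, -6, -4, -2, 0, 2, 4, 6, 8, 12}


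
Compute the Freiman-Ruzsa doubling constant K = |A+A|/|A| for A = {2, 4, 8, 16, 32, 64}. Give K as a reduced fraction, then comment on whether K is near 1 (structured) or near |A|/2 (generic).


|A| = 6.
Compute A + A by enumerating all 36 pairs.
A + A = {4, 6, 8, 10, 12, 16, 18, 20, 24, 32, 34, 36, 40, 48, 64, 66, 68, 72, 80, 96, 128}, so |A + A| = 21.
K = |A + A| / |A| = 21/6 = 7/2 ≈ 3.5000.
Reference: AP of size 6 gives K = 11/6 ≈ 1.8333; a fully generic set of size 6 gives K ≈ 3.5000.

|A| = 6, |A + A| = 21, K = 21/6 = 7/2.


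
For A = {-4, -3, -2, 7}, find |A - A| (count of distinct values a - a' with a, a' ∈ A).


A - A = {a - a' : a, a' ∈ A}; |A| = 4.
Bounds: 2|A|-1 ≤ |A - A| ≤ |A|² - |A| + 1, i.e. 7 ≤ |A - A| ≤ 13.
Note: 0 ∈ A - A always (from a - a). The set is symmetric: if d ∈ A - A then -d ∈ A - A.
Enumerate nonzero differences d = a - a' with a > a' (then include -d):
Positive differences: {1, 2, 9, 10, 11}
Full difference set: {0} ∪ (positive diffs) ∪ (negative diffs).
|A - A| = 1 + 2·5 = 11 (matches direct enumeration: 11).

|A - A| = 11


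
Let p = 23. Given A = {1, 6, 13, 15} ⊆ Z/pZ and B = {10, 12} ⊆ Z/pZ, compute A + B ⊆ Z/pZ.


Work in Z/23Z: reduce every sum a + b modulo 23.
Enumerate all 8 pairs:
a = 1: 1+10=11, 1+12=13
a = 6: 6+10=16, 6+12=18
a = 13: 13+10=0, 13+12=2
a = 15: 15+10=2, 15+12=4
Distinct residues collected: {0, 2, 4, 11, 13, 16, 18}
|A + B| = 7 (out of 23 total residues).

A + B = {0, 2, 4, 11, 13, 16, 18}


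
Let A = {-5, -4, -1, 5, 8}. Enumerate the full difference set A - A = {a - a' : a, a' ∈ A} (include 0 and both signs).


A - A = {a - a' : a, a' ∈ A}.
Compute a - a' for each ordered pair (a, a'):
a = -5: -5--5=0, -5--4=-1, -5--1=-4, -5-5=-10, -5-8=-13
a = -4: -4--5=1, -4--4=0, -4--1=-3, -4-5=-9, -4-8=-12
a = -1: -1--5=4, -1--4=3, -1--1=0, -1-5=-6, -1-8=-9
a = 5: 5--5=10, 5--4=9, 5--1=6, 5-5=0, 5-8=-3
a = 8: 8--5=13, 8--4=12, 8--1=9, 8-5=3, 8-8=0
Collecting distinct values (and noting 0 appears from a-a):
A - A = {-13, -12, -10, -9, -6, -4, -3, -1, 0, 1, 3, 4, 6, 9, 10, 12, 13}
|A - A| = 17

A - A = {-13, -12, -10, -9, -6, -4, -3, -1, 0, 1, 3, 4, 6, 9, 10, 12, 13}


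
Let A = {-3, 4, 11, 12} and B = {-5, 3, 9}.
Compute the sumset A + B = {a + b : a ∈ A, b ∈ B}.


A + B = {a + b : a ∈ A, b ∈ B}.
Enumerate all |A|·|B| = 4·3 = 12 pairs (a, b) and collect distinct sums.
a = -3: -3+-5=-8, -3+3=0, -3+9=6
a = 4: 4+-5=-1, 4+3=7, 4+9=13
a = 11: 11+-5=6, 11+3=14, 11+9=20
a = 12: 12+-5=7, 12+3=15, 12+9=21
Collecting distinct sums: A + B = {-8, -1, 0, 6, 7, 13, 14, 15, 20, 21}
|A + B| = 10

A + B = {-8, -1, 0, 6, 7, 13, 14, 15, 20, 21}


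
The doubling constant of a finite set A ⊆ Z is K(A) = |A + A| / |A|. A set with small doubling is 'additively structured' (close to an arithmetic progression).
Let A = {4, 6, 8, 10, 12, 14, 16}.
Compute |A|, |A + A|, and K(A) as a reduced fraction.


|A| = 7.
Compute A + A by enumerating all 49 pairs.
A + A = {8, 10, 12, 14, 16, 18, 20, 22, 24, 26, 28, 30, 32}, so |A + A| = 13.
K = |A + A| / |A| = 13/7 (already in lowest terms) ≈ 1.8571.
Reference: AP of size 7 gives K = 13/7 ≈ 1.8571; a fully generic set of size 7 gives K ≈ 4.0000.

|A| = 7, |A + A| = 13, K = 13/7.


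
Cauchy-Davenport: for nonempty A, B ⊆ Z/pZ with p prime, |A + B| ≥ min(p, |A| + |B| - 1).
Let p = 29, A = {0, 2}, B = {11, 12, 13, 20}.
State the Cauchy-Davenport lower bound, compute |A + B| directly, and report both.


Cauchy-Davenport: |A + B| ≥ min(p, |A| + |B| - 1) for A, B nonempty in Z/pZ.
|A| = 2, |B| = 4, p = 29.
CD lower bound = min(29, 2 + 4 - 1) = min(29, 5) = 5.
Compute A + B mod 29 directly:
a = 0: 0+11=11, 0+12=12, 0+13=13, 0+20=20
a = 2: 2+11=13, 2+12=14, 2+13=15, 2+20=22
A + B = {11, 12, 13, 14, 15, 20, 22}, so |A + B| = 7.
Verify: 7 ≥ 5? Yes ✓.

CD lower bound = 5, actual |A + B| = 7.


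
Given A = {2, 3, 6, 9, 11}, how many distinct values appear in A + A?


A + A = {a + a' : a, a' ∈ A}; |A| = 5.
General bounds: 2|A| - 1 ≤ |A + A| ≤ |A|(|A|+1)/2, i.e. 9 ≤ |A + A| ≤ 15.
Lower bound 2|A|-1 is attained iff A is an arithmetic progression.
Enumerate sums a + a' for a ≤ a' (symmetric, so this suffices):
a = 2: 2+2=4, 2+3=5, 2+6=8, 2+9=11, 2+11=13
a = 3: 3+3=6, 3+6=9, 3+9=12, 3+11=14
a = 6: 6+6=12, 6+9=15, 6+11=17
a = 9: 9+9=18, 9+11=20
a = 11: 11+11=22
Distinct sums: {4, 5, 6, 8, 9, 11, 12, 13, 14, 15, 17, 18, 20, 22}
|A + A| = 14

|A + A| = 14


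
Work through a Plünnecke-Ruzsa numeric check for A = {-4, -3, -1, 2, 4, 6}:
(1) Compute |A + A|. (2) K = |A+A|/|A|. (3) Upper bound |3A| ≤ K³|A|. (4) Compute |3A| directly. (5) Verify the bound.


|A| = 6.
Step 1: Compute A + A by enumerating all 36 pairs.
A + A = {-8, -7, -6, -5, -4, -2, -1, 0, 1, 2, 3, 4, 5, 6, 8, 10, 12}, so |A + A| = 17.
Step 2: Doubling constant K = |A + A|/|A| = 17/6 = 17/6 ≈ 2.8333.
Step 3: Plünnecke-Ruzsa gives |3A| ≤ K³·|A| = (2.8333)³ · 6 ≈ 136.4722.
Step 4: Compute 3A = A + A + A directly by enumerating all triples (a,b,c) ∈ A³; |3A| = 28.
Step 5: Check 28 ≤ 136.4722? Yes ✓.

K = 17/6, Plünnecke-Ruzsa bound K³|A| ≈ 136.4722, |3A| = 28, inequality holds.


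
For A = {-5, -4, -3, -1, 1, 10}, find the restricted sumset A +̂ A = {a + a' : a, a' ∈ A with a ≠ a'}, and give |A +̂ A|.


Restricted sumset: A +̂ A = {a + a' : a ∈ A, a' ∈ A, a ≠ a'}.
Equivalently, take A + A and drop any sum 2a that is achievable ONLY as a + a for a ∈ A (i.e. sums representable only with equal summands).
Enumerate pairs (a, a') with a < a' (symmetric, so each unordered pair gives one sum; this covers all a ≠ a'):
  -5 + -4 = -9
  -5 + -3 = -8
  -5 + -1 = -6
  -5 + 1 = -4
  -5 + 10 = 5
  -4 + -3 = -7
  -4 + -1 = -5
  -4 + 1 = -3
  -4 + 10 = 6
  -3 + -1 = -4
  -3 + 1 = -2
  -3 + 10 = 7
  -1 + 1 = 0
  -1 + 10 = 9
  1 + 10 = 11
Collected distinct sums: {-9, -8, -7, -6, -5, -4, -3, -2, 0, 5, 6, 7, 9, 11}
|A +̂ A| = 14
(Reference bound: |A +̂ A| ≥ 2|A| - 3 for |A| ≥ 2, with |A| = 6 giving ≥ 9.)

|A +̂ A| = 14


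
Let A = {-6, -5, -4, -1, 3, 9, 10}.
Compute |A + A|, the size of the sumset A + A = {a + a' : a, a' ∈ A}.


A + A = {a + a' : a, a' ∈ A}; |A| = 7.
General bounds: 2|A| - 1 ≤ |A + A| ≤ |A|(|A|+1)/2, i.e. 13 ≤ |A + A| ≤ 28.
Lower bound 2|A|-1 is attained iff A is an arithmetic progression.
Enumerate sums a + a' for a ≤ a' (symmetric, so this suffices):
a = -6: -6+-6=-12, -6+-5=-11, -6+-4=-10, -6+-1=-7, -6+3=-3, -6+9=3, -6+10=4
a = -5: -5+-5=-10, -5+-4=-9, -5+-1=-6, -5+3=-2, -5+9=4, -5+10=5
a = -4: -4+-4=-8, -4+-1=-5, -4+3=-1, -4+9=5, -4+10=6
a = -1: -1+-1=-2, -1+3=2, -1+9=8, -1+10=9
a = 3: 3+3=6, 3+9=12, 3+10=13
a = 9: 9+9=18, 9+10=19
a = 10: 10+10=20
Distinct sums: {-12, -11, -10, -9, -8, -7, -6, -5, -3, -2, -1, 2, 3, 4, 5, 6, 8, 9, 12, 13, 18, 19, 20}
|A + A| = 23

|A + A| = 23


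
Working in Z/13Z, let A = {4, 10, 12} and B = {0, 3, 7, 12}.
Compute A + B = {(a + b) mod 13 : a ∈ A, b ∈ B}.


Work in Z/13Z: reduce every sum a + b modulo 13.
Enumerate all 12 pairs:
a = 4: 4+0=4, 4+3=7, 4+7=11, 4+12=3
a = 10: 10+0=10, 10+3=0, 10+7=4, 10+12=9
a = 12: 12+0=12, 12+3=2, 12+7=6, 12+12=11
Distinct residues collected: {0, 2, 3, 4, 6, 7, 9, 10, 11, 12}
|A + B| = 10 (out of 13 total residues).

A + B = {0, 2, 3, 4, 6, 7, 9, 10, 11, 12}


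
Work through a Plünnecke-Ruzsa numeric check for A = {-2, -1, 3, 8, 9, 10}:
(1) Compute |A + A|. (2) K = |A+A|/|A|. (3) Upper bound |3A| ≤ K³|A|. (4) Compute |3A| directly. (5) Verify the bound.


|A| = 6.
Step 1: Compute A + A by enumerating all 36 pairs.
A + A = {-4, -3, -2, 1, 2, 6, 7, 8, 9, 11, 12, 13, 16, 17, 18, 19, 20}, so |A + A| = 17.
Step 2: Doubling constant K = |A + A|/|A| = 17/6 = 17/6 ≈ 2.8333.
Step 3: Plünnecke-Ruzsa gives |3A| ≤ K³·|A| = (2.8333)³ · 6 ≈ 136.4722.
Step 4: Compute 3A = A + A + A directly by enumerating all triples (a,b,c) ∈ A³; |3A| = 33.
Step 5: Check 33 ≤ 136.4722? Yes ✓.

K = 17/6, Plünnecke-Ruzsa bound K³|A| ≈ 136.4722, |3A| = 33, inequality holds.


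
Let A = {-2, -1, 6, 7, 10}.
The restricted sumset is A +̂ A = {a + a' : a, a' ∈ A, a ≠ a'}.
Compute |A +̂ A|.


Restricted sumset: A +̂ A = {a + a' : a ∈ A, a' ∈ A, a ≠ a'}.
Equivalently, take A + A and drop any sum 2a that is achievable ONLY as a + a for a ∈ A (i.e. sums representable only with equal summands).
Enumerate pairs (a, a') with a < a' (symmetric, so each unordered pair gives one sum; this covers all a ≠ a'):
  -2 + -1 = -3
  -2 + 6 = 4
  -2 + 7 = 5
  -2 + 10 = 8
  -1 + 6 = 5
  -1 + 7 = 6
  -1 + 10 = 9
  6 + 7 = 13
  6 + 10 = 16
  7 + 10 = 17
Collected distinct sums: {-3, 4, 5, 6, 8, 9, 13, 16, 17}
|A +̂ A| = 9
(Reference bound: |A +̂ A| ≥ 2|A| - 3 for |A| ≥ 2, with |A| = 5 giving ≥ 7.)

|A +̂ A| = 9


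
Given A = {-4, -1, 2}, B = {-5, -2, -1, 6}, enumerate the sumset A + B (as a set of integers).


A + B = {a + b : a ∈ A, b ∈ B}.
Enumerate all |A|·|B| = 3·4 = 12 pairs (a, b) and collect distinct sums.
a = -4: -4+-5=-9, -4+-2=-6, -4+-1=-5, -4+6=2
a = -1: -1+-5=-6, -1+-2=-3, -1+-1=-2, -1+6=5
a = 2: 2+-5=-3, 2+-2=0, 2+-1=1, 2+6=8
Collecting distinct sums: A + B = {-9, -6, -5, -3, -2, 0, 1, 2, 5, 8}
|A + B| = 10

A + B = {-9, -6, -5, -3, -2, 0, 1, 2, 5, 8}


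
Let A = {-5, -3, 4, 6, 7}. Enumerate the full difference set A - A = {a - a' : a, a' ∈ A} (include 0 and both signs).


A - A = {a - a' : a, a' ∈ A}.
Compute a - a' for each ordered pair (a, a'):
a = -5: -5--5=0, -5--3=-2, -5-4=-9, -5-6=-11, -5-7=-12
a = -3: -3--5=2, -3--3=0, -3-4=-7, -3-6=-9, -3-7=-10
a = 4: 4--5=9, 4--3=7, 4-4=0, 4-6=-2, 4-7=-3
a = 6: 6--5=11, 6--3=9, 6-4=2, 6-6=0, 6-7=-1
a = 7: 7--5=12, 7--3=10, 7-4=3, 7-6=1, 7-7=0
Collecting distinct values (and noting 0 appears from a-a):
A - A = {-12, -11, -10, -9, -7, -3, -2, -1, 0, 1, 2, 3, 7, 9, 10, 11, 12}
|A - A| = 17

A - A = {-12, -11, -10, -9, -7, -3, -2, -1, 0, 1, 2, 3, 7, 9, 10, 11, 12}


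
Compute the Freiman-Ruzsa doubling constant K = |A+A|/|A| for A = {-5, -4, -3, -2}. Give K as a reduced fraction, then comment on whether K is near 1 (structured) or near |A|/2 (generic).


|A| = 4.
Compute A + A by enumerating all 16 pairs.
A + A = {-10, -9, -8, -7, -6, -5, -4}, so |A + A| = 7.
K = |A + A| / |A| = 7/4 (already in lowest terms) ≈ 1.7500.
Reference: AP of size 4 gives K = 7/4 ≈ 1.7500; a fully generic set of size 4 gives K ≈ 2.5000.

|A| = 4, |A + A| = 7, K = 7/4.


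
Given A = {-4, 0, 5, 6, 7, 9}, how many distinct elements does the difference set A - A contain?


A - A = {a - a' : a, a' ∈ A}; |A| = 6.
Bounds: 2|A|-1 ≤ |A - A| ≤ |A|² - |A| + 1, i.e. 11 ≤ |A - A| ≤ 31.
Note: 0 ∈ A - A always (from a - a). The set is symmetric: if d ∈ A - A then -d ∈ A - A.
Enumerate nonzero differences d = a - a' with a > a' (then include -d):
Positive differences: {1, 2, 3, 4, 5, 6, 7, 9, 10, 11, 13}
Full difference set: {0} ∪ (positive diffs) ∪ (negative diffs).
|A - A| = 1 + 2·11 = 23 (matches direct enumeration: 23).

|A - A| = 23


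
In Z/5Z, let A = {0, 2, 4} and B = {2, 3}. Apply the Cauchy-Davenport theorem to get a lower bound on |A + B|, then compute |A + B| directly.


Cauchy-Davenport: |A + B| ≥ min(p, |A| + |B| - 1) for A, B nonempty in Z/pZ.
|A| = 3, |B| = 2, p = 5.
CD lower bound = min(5, 3 + 2 - 1) = min(5, 4) = 4.
Compute A + B mod 5 directly:
a = 0: 0+2=2, 0+3=3
a = 2: 2+2=4, 2+3=0
a = 4: 4+2=1, 4+3=2
A + B = {0, 1, 2, 3, 4}, so |A + B| = 5.
Verify: 5 ≥ 4? Yes ✓.

CD lower bound = 4, actual |A + B| = 5.


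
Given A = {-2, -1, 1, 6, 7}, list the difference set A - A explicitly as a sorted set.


A - A = {a - a' : a, a' ∈ A}.
Compute a - a' for each ordered pair (a, a'):
a = -2: -2--2=0, -2--1=-1, -2-1=-3, -2-6=-8, -2-7=-9
a = -1: -1--2=1, -1--1=0, -1-1=-2, -1-6=-7, -1-7=-8
a = 1: 1--2=3, 1--1=2, 1-1=0, 1-6=-5, 1-7=-6
a = 6: 6--2=8, 6--1=7, 6-1=5, 6-6=0, 6-7=-1
a = 7: 7--2=9, 7--1=8, 7-1=6, 7-6=1, 7-7=0
Collecting distinct values (and noting 0 appears from a-a):
A - A = {-9, -8, -7, -6, -5, -3, -2, -1, 0, 1, 2, 3, 5, 6, 7, 8, 9}
|A - A| = 17

A - A = {-9, -8, -7, -6, -5, -3, -2, -1, 0, 1, 2, 3, 5, 6, 7, 8, 9}


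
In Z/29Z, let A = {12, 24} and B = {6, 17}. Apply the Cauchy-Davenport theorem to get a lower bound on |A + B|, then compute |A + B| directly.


Cauchy-Davenport: |A + B| ≥ min(p, |A| + |B| - 1) for A, B nonempty in Z/pZ.
|A| = 2, |B| = 2, p = 29.
CD lower bound = min(29, 2 + 2 - 1) = min(29, 3) = 3.
Compute A + B mod 29 directly:
a = 12: 12+6=18, 12+17=0
a = 24: 24+6=1, 24+17=12
A + B = {0, 1, 12, 18}, so |A + B| = 4.
Verify: 4 ≥ 3? Yes ✓.

CD lower bound = 3, actual |A + B| = 4.


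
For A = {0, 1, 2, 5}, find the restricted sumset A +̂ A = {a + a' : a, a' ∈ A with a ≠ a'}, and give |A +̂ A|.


Restricted sumset: A +̂ A = {a + a' : a ∈ A, a' ∈ A, a ≠ a'}.
Equivalently, take A + A and drop any sum 2a that is achievable ONLY as a + a for a ∈ A (i.e. sums representable only with equal summands).
Enumerate pairs (a, a') with a < a' (symmetric, so each unordered pair gives one sum; this covers all a ≠ a'):
  0 + 1 = 1
  0 + 2 = 2
  0 + 5 = 5
  1 + 2 = 3
  1 + 5 = 6
  2 + 5 = 7
Collected distinct sums: {1, 2, 3, 5, 6, 7}
|A +̂ A| = 6
(Reference bound: |A +̂ A| ≥ 2|A| - 3 for |A| ≥ 2, with |A| = 4 giving ≥ 5.)

|A +̂ A| = 6


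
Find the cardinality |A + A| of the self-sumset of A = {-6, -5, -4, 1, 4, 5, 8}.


A + A = {a + a' : a, a' ∈ A}; |A| = 7.
General bounds: 2|A| - 1 ≤ |A + A| ≤ |A|(|A|+1)/2, i.e. 13 ≤ |A + A| ≤ 28.
Lower bound 2|A|-1 is attained iff A is an arithmetic progression.
Enumerate sums a + a' for a ≤ a' (symmetric, so this suffices):
a = -6: -6+-6=-12, -6+-5=-11, -6+-4=-10, -6+1=-5, -6+4=-2, -6+5=-1, -6+8=2
a = -5: -5+-5=-10, -5+-4=-9, -5+1=-4, -5+4=-1, -5+5=0, -5+8=3
a = -4: -4+-4=-8, -4+1=-3, -4+4=0, -4+5=1, -4+8=4
a = 1: 1+1=2, 1+4=5, 1+5=6, 1+8=9
a = 4: 4+4=8, 4+5=9, 4+8=12
a = 5: 5+5=10, 5+8=13
a = 8: 8+8=16
Distinct sums: {-12, -11, -10, -9, -8, -5, -4, -3, -2, -1, 0, 1, 2, 3, 4, 5, 6, 8, 9, 10, 12, 13, 16}
|A + A| = 23

|A + A| = 23


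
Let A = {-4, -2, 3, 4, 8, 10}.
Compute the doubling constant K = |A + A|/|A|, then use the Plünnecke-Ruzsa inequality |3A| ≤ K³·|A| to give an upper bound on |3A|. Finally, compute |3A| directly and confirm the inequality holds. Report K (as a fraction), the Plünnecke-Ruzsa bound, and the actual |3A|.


|A| = 6.
Step 1: Compute A + A by enumerating all 36 pairs.
A + A = {-8, -6, -4, -1, 0, 1, 2, 4, 6, 7, 8, 11, 12, 13, 14, 16, 18, 20}, so |A + A| = 18.
Step 2: Doubling constant K = |A + A|/|A| = 18/6 = 18/6 ≈ 3.0000.
Step 3: Plünnecke-Ruzsa gives |3A| ≤ K³·|A| = (3.0000)³ · 6 ≈ 162.0000.
Step 4: Compute 3A = A + A + A directly by enumerating all triples (a,b,c) ∈ A³; |3A| = 35.
Step 5: Check 35 ≤ 162.0000? Yes ✓.

K = 18/6, Plünnecke-Ruzsa bound K³|A| ≈ 162.0000, |3A| = 35, inequality holds.


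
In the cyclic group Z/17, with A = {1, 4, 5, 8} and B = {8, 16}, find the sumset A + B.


Work in Z/17Z: reduce every sum a + b modulo 17.
Enumerate all 8 pairs:
a = 1: 1+8=9, 1+16=0
a = 4: 4+8=12, 4+16=3
a = 5: 5+8=13, 5+16=4
a = 8: 8+8=16, 8+16=7
Distinct residues collected: {0, 3, 4, 7, 9, 12, 13, 16}
|A + B| = 8 (out of 17 total residues).

A + B = {0, 3, 4, 7, 9, 12, 13, 16}


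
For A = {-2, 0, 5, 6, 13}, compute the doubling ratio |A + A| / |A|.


|A| = 5.
Compute A + A by enumerating all 25 pairs.
A + A = {-4, -2, 0, 3, 4, 5, 6, 10, 11, 12, 13, 18, 19, 26}, so |A + A| = 14.
K = |A + A| / |A| = 14/5 (already in lowest terms) ≈ 2.8000.
Reference: AP of size 5 gives K = 9/5 ≈ 1.8000; a fully generic set of size 5 gives K ≈ 3.0000.

|A| = 5, |A + A| = 14, K = 14/5.


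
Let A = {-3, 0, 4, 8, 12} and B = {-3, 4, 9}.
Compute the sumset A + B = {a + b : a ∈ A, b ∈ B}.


A + B = {a + b : a ∈ A, b ∈ B}.
Enumerate all |A|·|B| = 5·3 = 15 pairs (a, b) and collect distinct sums.
a = -3: -3+-3=-6, -3+4=1, -3+9=6
a = 0: 0+-3=-3, 0+4=4, 0+9=9
a = 4: 4+-3=1, 4+4=8, 4+9=13
a = 8: 8+-3=5, 8+4=12, 8+9=17
a = 12: 12+-3=9, 12+4=16, 12+9=21
Collecting distinct sums: A + B = {-6, -3, 1, 4, 5, 6, 8, 9, 12, 13, 16, 17, 21}
|A + B| = 13

A + B = {-6, -3, 1, 4, 5, 6, 8, 9, 12, 13, 16, 17, 21}


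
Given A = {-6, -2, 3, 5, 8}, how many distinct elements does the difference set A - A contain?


A - A = {a - a' : a, a' ∈ A}; |A| = 5.
Bounds: 2|A|-1 ≤ |A - A| ≤ |A|² - |A| + 1, i.e. 9 ≤ |A - A| ≤ 21.
Note: 0 ∈ A - A always (from a - a). The set is symmetric: if d ∈ A - A then -d ∈ A - A.
Enumerate nonzero differences d = a - a' with a > a' (then include -d):
Positive differences: {2, 3, 4, 5, 7, 9, 10, 11, 14}
Full difference set: {0} ∪ (positive diffs) ∪ (negative diffs).
|A - A| = 1 + 2·9 = 19 (matches direct enumeration: 19).

|A - A| = 19


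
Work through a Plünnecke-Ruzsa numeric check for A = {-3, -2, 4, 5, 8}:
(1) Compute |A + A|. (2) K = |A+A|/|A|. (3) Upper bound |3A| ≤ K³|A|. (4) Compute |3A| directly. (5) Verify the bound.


|A| = 5.
Step 1: Compute A + A by enumerating all 25 pairs.
A + A = {-6, -5, -4, 1, 2, 3, 5, 6, 8, 9, 10, 12, 13, 16}, so |A + A| = 14.
Step 2: Doubling constant K = |A + A|/|A| = 14/5 = 14/5 ≈ 2.8000.
Step 3: Plünnecke-Ruzsa gives |3A| ≤ K³·|A| = (2.8000)³ · 5 ≈ 109.7600.
Step 4: Compute 3A = A + A + A directly by enumerating all triples (a,b,c) ∈ A³; |3A| = 28.
Step 5: Check 28 ≤ 109.7600? Yes ✓.

K = 14/5, Plünnecke-Ruzsa bound K³|A| ≈ 109.7600, |3A| = 28, inequality holds.


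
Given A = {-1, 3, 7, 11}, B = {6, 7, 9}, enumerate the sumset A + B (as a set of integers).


A + B = {a + b : a ∈ A, b ∈ B}.
Enumerate all |A|·|B| = 4·3 = 12 pairs (a, b) and collect distinct sums.
a = -1: -1+6=5, -1+7=6, -1+9=8
a = 3: 3+6=9, 3+7=10, 3+9=12
a = 7: 7+6=13, 7+7=14, 7+9=16
a = 11: 11+6=17, 11+7=18, 11+9=20
Collecting distinct sums: A + B = {5, 6, 8, 9, 10, 12, 13, 14, 16, 17, 18, 20}
|A + B| = 12

A + B = {5, 6, 8, 9, 10, 12, 13, 14, 16, 17, 18, 20}


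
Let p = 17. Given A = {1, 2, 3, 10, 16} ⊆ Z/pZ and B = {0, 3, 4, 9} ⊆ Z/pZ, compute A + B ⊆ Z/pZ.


Work in Z/17Z: reduce every sum a + b modulo 17.
Enumerate all 20 pairs:
a = 1: 1+0=1, 1+3=4, 1+4=5, 1+9=10
a = 2: 2+0=2, 2+3=5, 2+4=6, 2+9=11
a = 3: 3+0=3, 3+3=6, 3+4=7, 3+9=12
a = 10: 10+0=10, 10+3=13, 10+4=14, 10+9=2
a = 16: 16+0=16, 16+3=2, 16+4=3, 16+9=8
Distinct residues collected: {1, 2, 3, 4, 5, 6, 7, 8, 10, 11, 12, 13, 14, 16}
|A + B| = 14 (out of 17 total residues).

A + B = {1, 2, 3, 4, 5, 6, 7, 8, 10, 11, 12, 13, 14, 16}


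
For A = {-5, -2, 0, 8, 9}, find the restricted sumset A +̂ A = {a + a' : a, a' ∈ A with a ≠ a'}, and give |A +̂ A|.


Restricted sumset: A +̂ A = {a + a' : a ∈ A, a' ∈ A, a ≠ a'}.
Equivalently, take A + A and drop any sum 2a that is achievable ONLY as a + a for a ∈ A (i.e. sums representable only with equal summands).
Enumerate pairs (a, a') with a < a' (symmetric, so each unordered pair gives one sum; this covers all a ≠ a'):
  -5 + -2 = -7
  -5 + 0 = -5
  -5 + 8 = 3
  -5 + 9 = 4
  -2 + 0 = -2
  -2 + 8 = 6
  -2 + 9 = 7
  0 + 8 = 8
  0 + 9 = 9
  8 + 9 = 17
Collected distinct sums: {-7, -5, -2, 3, 4, 6, 7, 8, 9, 17}
|A +̂ A| = 10
(Reference bound: |A +̂ A| ≥ 2|A| - 3 for |A| ≥ 2, with |A| = 5 giving ≥ 7.)

|A +̂ A| = 10


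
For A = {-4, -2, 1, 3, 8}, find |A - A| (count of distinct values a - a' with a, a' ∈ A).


A - A = {a - a' : a, a' ∈ A}; |A| = 5.
Bounds: 2|A|-1 ≤ |A - A| ≤ |A|² - |A| + 1, i.e. 9 ≤ |A - A| ≤ 21.
Note: 0 ∈ A - A always (from a - a). The set is symmetric: if d ∈ A - A then -d ∈ A - A.
Enumerate nonzero differences d = a - a' with a > a' (then include -d):
Positive differences: {2, 3, 5, 7, 10, 12}
Full difference set: {0} ∪ (positive diffs) ∪ (negative diffs).
|A - A| = 1 + 2·6 = 13 (matches direct enumeration: 13).

|A - A| = 13


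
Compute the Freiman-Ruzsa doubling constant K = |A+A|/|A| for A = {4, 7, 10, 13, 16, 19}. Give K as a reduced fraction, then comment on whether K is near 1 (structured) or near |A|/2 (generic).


|A| = 6.
Compute A + A by enumerating all 36 pairs.
A + A = {8, 11, 14, 17, 20, 23, 26, 29, 32, 35, 38}, so |A + A| = 11.
K = |A + A| / |A| = 11/6 (already in lowest terms) ≈ 1.8333.
Reference: AP of size 6 gives K = 11/6 ≈ 1.8333; a fully generic set of size 6 gives K ≈ 3.5000.

|A| = 6, |A + A| = 11, K = 11/6.


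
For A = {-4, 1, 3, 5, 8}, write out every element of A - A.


A - A = {a - a' : a, a' ∈ A}.
Compute a - a' for each ordered pair (a, a'):
a = -4: -4--4=0, -4-1=-5, -4-3=-7, -4-5=-9, -4-8=-12
a = 1: 1--4=5, 1-1=0, 1-3=-2, 1-5=-4, 1-8=-7
a = 3: 3--4=7, 3-1=2, 3-3=0, 3-5=-2, 3-8=-5
a = 5: 5--4=9, 5-1=4, 5-3=2, 5-5=0, 5-8=-3
a = 8: 8--4=12, 8-1=7, 8-3=5, 8-5=3, 8-8=0
Collecting distinct values (and noting 0 appears from a-a):
A - A = {-12, -9, -7, -5, -4, -3, -2, 0, 2, 3, 4, 5, 7, 9, 12}
|A - A| = 15

A - A = {-12, -9, -7, -5, -4, -3, -2, 0, 2, 3, 4, 5, 7, 9, 12}


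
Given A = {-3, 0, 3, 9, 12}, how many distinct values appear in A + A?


A + A = {a + a' : a, a' ∈ A}; |A| = 5.
General bounds: 2|A| - 1 ≤ |A + A| ≤ |A|(|A|+1)/2, i.e. 9 ≤ |A + A| ≤ 15.
Lower bound 2|A|-1 is attained iff A is an arithmetic progression.
Enumerate sums a + a' for a ≤ a' (symmetric, so this suffices):
a = -3: -3+-3=-6, -3+0=-3, -3+3=0, -3+9=6, -3+12=9
a = 0: 0+0=0, 0+3=3, 0+9=9, 0+12=12
a = 3: 3+3=6, 3+9=12, 3+12=15
a = 9: 9+9=18, 9+12=21
a = 12: 12+12=24
Distinct sums: {-6, -3, 0, 3, 6, 9, 12, 15, 18, 21, 24}
|A + A| = 11

|A + A| = 11


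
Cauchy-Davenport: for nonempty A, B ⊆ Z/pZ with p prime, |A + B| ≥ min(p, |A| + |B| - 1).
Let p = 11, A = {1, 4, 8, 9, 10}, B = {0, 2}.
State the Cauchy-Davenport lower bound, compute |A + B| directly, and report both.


Cauchy-Davenport: |A + B| ≥ min(p, |A| + |B| - 1) for A, B nonempty in Z/pZ.
|A| = 5, |B| = 2, p = 11.
CD lower bound = min(11, 5 + 2 - 1) = min(11, 6) = 6.
Compute A + B mod 11 directly:
a = 1: 1+0=1, 1+2=3
a = 4: 4+0=4, 4+2=6
a = 8: 8+0=8, 8+2=10
a = 9: 9+0=9, 9+2=0
a = 10: 10+0=10, 10+2=1
A + B = {0, 1, 3, 4, 6, 8, 9, 10}, so |A + B| = 8.
Verify: 8 ≥ 6? Yes ✓.

CD lower bound = 6, actual |A + B| = 8.


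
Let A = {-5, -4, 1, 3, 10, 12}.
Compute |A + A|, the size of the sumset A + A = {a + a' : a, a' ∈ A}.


A + A = {a + a' : a, a' ∈ A}; |A| = 6.
General bounds: 2|A| - 1 ≤ |A + A| ≤ |A|(|A|+1)/2, i.e. 11 ≤ |A + A| ≤ 21.
Lower bound 2|A|-1 is attained iff A is an arithmetic progression.
Enumerate sums a + a' for a ≤ a' (symmetric, so this suffices):
a = -5: -5+-5=-10, -5+-4=-9, -5+1=-4, -5+3=-2, -5+10=5, -5+12=7
a = -4: -4+-4=-8, -4+1=-3, -4+3=-1, -4+10=6, -4+12=8
a = 1: 1+1=2, 1+3=4, 1+10=11, 1+12=13
a = 3: 3+3=6, 3+10=13, 3+12=15
a = 10: 10+10=20, 10+12=22
a = 12: 12+12=24
Distinct sums: {-10, -9, -8, -4, -3, -2, -1, 2, 4, 5, 6, 7, 8, 11, 13, 15, 20, 22, 24}
|A + A| = 19

|A + A| = 19


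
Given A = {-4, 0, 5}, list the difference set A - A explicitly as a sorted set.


A - A = {a - a' : a, a' ∈ A}.
Compute a - a' for each ordered pair (a, a'):
a = -4: -4--4=0, -4-0=-4, -4-5=-9
a = 0: 0--4=4, 0-0=0, 0-5=-5
a = 5: 5--4=9, 5-0=5, 5-5=0
Collecting distinct values (and noting 0 appears from a-a):
A - A = {-9, -5, -4, 0, 4, 5, 9}
|A - A| = 7

A - A = {-9, -5, -4, 0, 4, 5, 9}


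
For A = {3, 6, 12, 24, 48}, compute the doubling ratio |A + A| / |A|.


|A| = 5.
Compute A + A by enumerating all 25 pairs.
A + A = {6, 9, 12, 15, 18, 24, 27, 30, 36, 48, 51, 54, 60, 72, 96}, so |A + A| = 15.
K = |A + A| / |A| = 15/5 = 3/1 ≈ 3.0000.
Reference: AP of size 5 gives K = 9/5 ≈ 1.8000; a fully generic set of size 5 gives K ≈ 3.0000.

|A| = 5, |A + A| = 15, K = 15/5 = 3/1.


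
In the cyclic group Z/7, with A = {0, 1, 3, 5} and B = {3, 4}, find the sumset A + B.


Work in Z/7Z: reduce every sum a + b modulo 7.
Enumerate all 8 pairs:
a = 0: 0+3=3, 0+4=4
a = 1: 1+3=4, 1+4=5
a = 3: 3+3=6, 3+4=0
a = 5: 5+3=1, 5+4=2
Distinct residues collected: {0, 1, 2, 3, 4, 5, 6}
|A + B| = 7 (out of 7 total residues).

A + B = {0, 1, 2, 3, 4, 5, 6}


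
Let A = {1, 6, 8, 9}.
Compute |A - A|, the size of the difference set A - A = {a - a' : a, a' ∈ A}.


A - A = {a - a' : a, a' ∈ A}; |A| = 4.
Bounds: 2|A|-1 ≤ |A - A| ≤ |A|² - |A| + 1, i.e. 7 ≤ |A - A| ≤ 13.
Note: 0 ∈ A - A always (from a - a). The set is symmetric: if d ∈ A - A then -d ∈ A - A.
Enumerate nonzero differences d = a - a' with a > a' (then include -d):
Positive differences: {1, 2, 3, 5, 7, 8}
Full difference set: {0} ∪ (positive diffs) ∪ (negative diffs).
|A - A| = 1 + 2·6 = 13 (matches direct enumeration: 13).

|A - A| = 13


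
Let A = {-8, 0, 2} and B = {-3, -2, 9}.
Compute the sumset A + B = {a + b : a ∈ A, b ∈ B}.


A + B = {a + b : a ∈ A, b ∈ B}.
Enumerate all |A|·|B| = 3·3 = 9 pairs (a, b) and collect distinct sums.
a = -8: -8+-3=-11, -8+-2=-10, -8+9=1
a = 0: 0+-3=-3, 0+-2=-2, 0+9=9
a = 2: 2+-3=-1, 2+-2=0, 2+9=11
Collecting distinct sums: A + B = {-11, -10, -3, -2, -1, 0, 1, 9, 11}
|A + B| = 9

A + B = {-11, -10, -3, -2, -1, 0, 1, 9, 11}


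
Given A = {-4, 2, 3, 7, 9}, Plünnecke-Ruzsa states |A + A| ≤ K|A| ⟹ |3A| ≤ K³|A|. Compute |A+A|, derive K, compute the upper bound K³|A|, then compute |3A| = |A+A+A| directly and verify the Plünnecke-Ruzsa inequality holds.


|A| = 5.
Step 1: Compute A + A by enumerating all 25 pairs.
A + A = {-8, -2, -1, 3, 4, 5, 6, 9, 10, 11, 12, 14, 16, 18}, so |A + A| = 14.
Step 2: Doubling constant K = |A + A|/|A| = 14/5 = 14/5 ≈ 2.8000.
Step 3: Plünnecke-Ruzsa gives |3A| ≤ K³·|A| = (2.8000)³ · 5 ≈ 109.7600.
Step 4: Compute 3A = A + A + A directly by enumerating all triples (a,b,c) ∈ A³; |3A| = 27.
Step 5: Check 27 ≤ 109.7600? Yes ✓.

K = 14/5, Plünnecke-Ruzsa bound K³|A| ≈ 109.7600, |3A| = 27, inequality holds.


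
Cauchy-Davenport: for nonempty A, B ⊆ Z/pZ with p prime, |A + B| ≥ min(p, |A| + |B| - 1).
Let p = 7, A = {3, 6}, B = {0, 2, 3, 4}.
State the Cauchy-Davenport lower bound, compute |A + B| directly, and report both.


Cauchy-Davenport: |A + B| ≥ min(p, |A| + |B| - 1) for A, B nonempty in Z/pZ.
|A| = 2, |B| = 4, p = 7.
CD lower bound = min(7, 2 + 4 - 1) = min(7, 5) = 5.
Compute A + B mod 7 directly:
a = 3: 3+0=3, 3+2=5, 3+3=6, 3+4=0
a = 6: 6+0=6, 6+2=1, 6+3=2, 6+4=3
A + B = {0, 1, 2, 3, 5, 6}, so |A + B| = 6.
Verify: 6 ≥ 5? Yes ✓.

CD lower bound = 5, actual |A + B| = 6.


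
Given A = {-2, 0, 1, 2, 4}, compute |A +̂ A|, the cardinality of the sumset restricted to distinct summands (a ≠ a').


Restricted sumset: A +̂ A = {a + a' : a ∈ A, a' ∈ A, a ≠ a'}.
Equivalently, take A + A and drop any sum 2a that is achievable ONLY as a + a for a ∈ A (i.e. sums representable only with equal summands).
Enumerate pairs (a, a') with a < a' (symmetric, so each unordered pair gives one sum; this covers all a ≠ a'):
  -2 + 0 = -2
  -2 + 1 = -1
  -2 + 2 = 0
  -2 + 4 = 2
  0 + 1 = 1
  0 + 2 = 2
  0 + 4 = 4
  1 + 2 = 3
  1 + 4 = 5
  2 + 4 = 6
Collected distinct sums: {-2, -1, 0, 1, 2, 3, 4, 5, 6}
|A +̂ A| = 9
(Reference bound: |A +̂ A| ≥ 2|A| - 3 for |A| ≥ 2, with |A| = 5 giving ≥ 7.)

|A +̂ A| = 9


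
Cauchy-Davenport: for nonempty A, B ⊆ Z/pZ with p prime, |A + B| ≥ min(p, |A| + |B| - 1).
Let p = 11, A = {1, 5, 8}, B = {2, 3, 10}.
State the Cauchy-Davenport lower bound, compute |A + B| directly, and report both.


Cauchy-Davenport: |A + B| ≥ min(p, |A| + |B| - 1) for A, B nonempty in Z/pZ.
|A| = 3, |B| = 3, p = 11.
CD lower bound = min(11, 3 + 3 - 1) = min(11, 5) = 5.
Compute A + B mod 11 directly:
a = 1: 1+2=3, 1+3=4, 1+10=0
a = 5: 5+2=7, 5+3=8, 5+10=4
a = 8: 8+2=10, 8+3=0, 8+10=7
A + B = {0, 3, 4, 7, 8, 10}, so |A + B| = 6.
Verify: 6 ≥ 5? Yes ✓.

CD lower bound = 5, actual |A + B| = 6.


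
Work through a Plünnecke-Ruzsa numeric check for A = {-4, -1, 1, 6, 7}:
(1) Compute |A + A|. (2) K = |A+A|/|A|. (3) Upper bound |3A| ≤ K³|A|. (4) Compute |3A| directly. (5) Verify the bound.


|A| = 5.
Step 1: Compute A + A by enumerating all 25 pairs.
A + A = {-8, -5, -3, -2, 0, 2, 3, 5, 6, 7, 8, 12, 13, 14}, so |A + A| = 14.
Step 2: Doubling constant K = |A + A|/|A| = 14/5 = 14/5 ≈ 2.8000.
Step 3: Plünnecke-Ruzsa gives |3A| ≤ K³·|A| = (2.8000)³ · 5 ≈ 109.7600.
Step 4: Compute 3A = A + A + A directly by enumerating all triples (a,b,c) ∈ A³; |3A| = 27.
Step 5: Check 27 ≤ 109.7600? Yes ✓.

K = 14/5, Plünnecke-Ruzsa bound K³|A| ≈ 109.7600, |3A| = 27, inequality holds.


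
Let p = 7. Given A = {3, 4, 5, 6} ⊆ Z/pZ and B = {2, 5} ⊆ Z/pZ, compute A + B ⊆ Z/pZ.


Work in Z/7Z: reduce every sum a + b modulo 7.
Enumerate all 8 pairs:
a = 3: 3+2=5, 3+5=1
a = 4: 4+2=6, 4+5=2
a = 5: 5+2=0, 5+5=3
a = 6: 6+2=1, 6+5=4
Distinct residues collected: {0, 1, 2, 3, 4, 5, 6}
|A + B| = 7 (out of 7 total residues).

A + B = {0, 1, 2, 3, 4, 5, 6}


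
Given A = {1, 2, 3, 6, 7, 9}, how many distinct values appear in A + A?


A + A = {a + a' : a, a' ∈ A}; |A| = 6.
General bounds: 2|A| - 1 ≤ |A + A| ≤ |A|(|A|+1)/2, i.e. 11 ≤ |A + A| ≤ 21.
Lower bound 2|A|-1 is attained iff A is an arithmetic progression.
Enumerate sums a + a' for a ≤ a' (symmetric, so this suffices):
a = 1: 1+1=2, 1+2=3, 1+3=4, 1+6=7, 1+7=8, 1+9=10
a = 2: 2+2=4, 2+3=5, 2+6=8, 2+7=9, 2+9=11
a = 3: 3+3=6, 3+6=9, 3+7=10, 3+9=12
a = 6: 6+6=12, 6+7=13, 6+9=15
a = 7: 7+7=14, 7+9=16
a = 9: 9+9=18
Distinct sums: {2, 3, 4, 5, 6, 7, 8, 9, 10, 11, 12, 13, 14, 15, 16, 18}
|A + A| = 16

|A + A| = 16


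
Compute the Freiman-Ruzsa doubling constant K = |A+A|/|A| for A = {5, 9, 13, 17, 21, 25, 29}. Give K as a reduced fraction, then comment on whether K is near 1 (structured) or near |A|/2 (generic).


|A| = 7.
Compute A + A by enumerating all 49 pairs.
A + A = {10, 14, 18, 22, 26, 30, 34, 38, 42, 46, 50, 54, 58}, so |A + A| = 13.
K = |A + A| / |A| = 13/7 (already in lowest terms) ≈ 1.8571.
Reference: AP of size 7 gives K = 13/7 ≈ 1.8571; a fully generic set of size 7 gives K ≈ 4.0000.

|A| = 7, |A + A| = 13, K = 13/7.


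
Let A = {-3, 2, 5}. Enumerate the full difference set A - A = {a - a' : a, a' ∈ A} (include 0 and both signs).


A - A = {a - a' : a, a' ∈ A}.
Compute a - a' for each ordered pair (a, a'):
a = -3: -3--3=0, -3-2=-5, -3-5=-8
a = 2: 2--3=5, 2-2=0, 2-5=-3
a = 5: 5--3=8, 5-2=3, 5-5=0
Collecting distinct values (and noting 0 appears from a-a):
A - A = {-8, -5, -3, 0, 3, 5, 8}
|A - A| = 7

A - A = {-8, -5, -3, 0, 3, 5, 8}


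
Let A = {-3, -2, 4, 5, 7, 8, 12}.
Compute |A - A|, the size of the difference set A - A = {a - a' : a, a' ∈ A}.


A - A = {a - a' : a, a' ∈ A}; |A| = 7.
Bounds: 2|A|-1 ≤ |A - A| ≤ |A|² - |A| + 1, i.e. 13 ≤ |A - A| ≤ 43.
Note: 0 ∈ A - A always (from a - a). The set is symmetric: if d ∈ A - A then -d ∈ A - A.
Enumerate nonzero differences d = a - a' with a > a' (then include -d):
Positive differences: {1, 2, 3, 4, 5, 6, 7, 8, 9, 10, 11, 14, 15}
Full difference set: {0} ∪ (positive diffs) ∪ (negative diffs).
|A - A| = 1 + 2·13 = 27 (matches direct enumeration: 27).

|A - A| = 27


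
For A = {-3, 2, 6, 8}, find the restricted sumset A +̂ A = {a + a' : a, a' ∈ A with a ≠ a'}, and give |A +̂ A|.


Restricted sumset: A +̂ A = {a + a' : a ∈ A, a' ∈ A, a ≠ a'}.
Equivalently, take A + A and drop any sum 2a that is achievable ONLY as a + a for a ∈ A (i.e. sums representable only with equal summands).
Enumerate pairs (a, a') with a < a' (symmetric, so each unordered pair gives one sum; this covers all a ≠ a'):
  -3 + 2 = -1
  -3 + 6 = 3
  -3 + 8 = 5
  2 + 6 = 8
  2 + 8 = 10
  6 + 8 = 14
Collected distinct sums: {-1, 3, 5, 8, 10, 14}
|A +̂ A| = 6
(Reference bound: |A +̂ A| ≥ 2|A| - 3 for |A| ≥ 2, with |A| = 4 giving ≥ 5.)

|A +̂ A| = 6


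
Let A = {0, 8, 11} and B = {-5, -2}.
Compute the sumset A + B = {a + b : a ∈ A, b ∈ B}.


A + B = {a + b : a ∈ A, b ∈ B}.
Enumerate all |A|·|B| = 3·2 = 6 pairs (a, b) and collect distinct sums.
a = 0: 0+-5=-5, 0+-2=-2
a = 8: 8+-5=3, 8+-2=6
a = 11: 11+-5=6, 11+-2=9
Collecting distinct sums: A + B = {-5, -2, 3, 6, 9}
|A + B| = 5

A + B = {-5, -2, 3, 6, 9}


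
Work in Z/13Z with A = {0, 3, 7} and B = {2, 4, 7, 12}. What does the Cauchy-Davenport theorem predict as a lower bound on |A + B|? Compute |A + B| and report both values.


Cauchy-Davenport: |A + B| ≥ min(p, |A| + |B| - 1) for A, B nonempty in Z/pZ.
|A| = 3, |B| = 4, p = 13.
CD lower bound = min(13, 3 + 4 - 1) = min(13, 6) = 6.
Compute A + B mod 13 directly:
a = 0: 0+2=2, 0+4=4, 0+7=7, 0+12=12
a = 3: 3+2=5, 3+4=7, 3+7=10, 3+12=2
a = 7: 7+2=9, 7+4=11, 7+7=1, 7+12=6
A + B = {1, 2, 4, 5, 6, 7, 9, 10, 11, 12}, so |A + B| = 10.
Verify: 10 ≥ 6? Yes ✓.

CD lower bound = 6, actual |A + B| = 10.


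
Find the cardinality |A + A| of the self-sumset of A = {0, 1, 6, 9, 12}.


A + A = {a + a' : a, a' ∈ A}; |A| = 5.
General bounds: 2|A| - 1 ≤ |A + A| ≤ |A|(|A|+1)/2, i.e. 9 ≤ |A + A| ≤ 15.
Lower bound 2|A|-1 is attained iff A is an arithmetic progression.
Enumerate sums a + a' for a ≤ a' (symmetric, so this suffices):
a = 0: 0+0=0, 0+1=1, 0+6=6, 0+9=9, 0+12=12
a = 1: 1+1=2, 1+6=7, 1+9=10, 1+12=13
a = 6: 6+6=12, 6+9=15, 6+12=18
a = 9: 9+9=18, 9+12=21
a = 12: 12+12=24
Distinct sums: {0, 1, 2, 6, 7, 9, 10, 12, 13, 15, 18, 21, 24}
|A + A| = 13

|A + A| = 13


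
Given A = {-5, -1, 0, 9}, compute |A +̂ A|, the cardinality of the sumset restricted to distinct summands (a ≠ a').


Restricted sumset: A +̂ A = {a + a' : a ∈ A, a' ∈ A, a ≠ a'}.
Equivalently, take A + A and drop any sum 2a that is achievable ONLY as a + a for a ∈ A (i.e. sums representable only with equal summands).
Enumerate pairs (a, a') with a < a' (symmetric, so each unordered pair gives one sum; this covers all a ≠ a'):
  -5 + -1 = -6
  -5 + 0 = -5
  -5 + 9 = 4
  -1 + 0 = -1
  -1 + 9 = 8
  0 + 9 = 9
Collected distinct sums: {-6, -5, -1, 4, 8, 9}
|A +̂ A| = 6
(Reference bound: |A +̂ A| ≥ 2|A| - 3 for |A| ≥ 2, with |A| = 4 giving ≥ 5.)

|A +̂ A| = 6
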